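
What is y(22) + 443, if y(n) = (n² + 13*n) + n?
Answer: 1235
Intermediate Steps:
y(n) = n² + 14*n
y(22) + 443 = 22*(14 + 22) + 443 = 22*36 + 443 = 792 + 443 = 1235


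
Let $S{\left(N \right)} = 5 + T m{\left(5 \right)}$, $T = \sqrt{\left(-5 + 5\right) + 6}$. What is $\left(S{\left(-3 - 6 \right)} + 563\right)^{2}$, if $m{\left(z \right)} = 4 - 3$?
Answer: $\left(568 + \sqrt{6}\right)^{2} \approx 3.2541 \cdot 10^{5}$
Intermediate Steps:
$T = \sqrt{6}$ ($T = \sqrt{0 + 6} = \sqrt{6} \approx 2.4495$)
$m{\left(z \right)} = 1$ ($m{\left(z \right)} = 4 - 3 = 1$)
$S{\left(N \right)} = 5 + \sqrt{6}$ ($S{\left(N \right)} = 5 + \sqrt{6} \cdot 1 = 5 + \sqrt{6}$)
$\left(S{\left(-3 - 6 \right)} + 563\right)^{2} = \left(\left(5 + \sqrt{6}\right) + 563\right)^{2} = \left(568 + \sqrt{6}\right)^{2}$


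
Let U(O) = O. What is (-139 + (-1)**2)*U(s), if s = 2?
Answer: -276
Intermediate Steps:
(-139 + (-1)**2)*U(s) = (-139 + (-1)**2)*2 = (-139 + 1)*2 = -138*2 = -276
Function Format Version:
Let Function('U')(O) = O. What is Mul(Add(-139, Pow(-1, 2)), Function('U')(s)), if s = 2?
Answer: -276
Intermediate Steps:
Mul(Add(-139, Pow(-1, 2)), Function('U')(s)) = Mul(Add(-139, Pow(-1, 2)), 2) = Mul(Add(-139, 1), 2) = Mul(-138, 2) = -276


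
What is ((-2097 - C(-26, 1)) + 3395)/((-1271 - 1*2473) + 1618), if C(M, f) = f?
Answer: -1297/2126 ≈ -0.61007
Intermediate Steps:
((-2097 - C(-26, 1)) + 3395)/((-1271 - 1*2473) + 1618) = ((-2097 - 1*1) + 3395)/((-1271 - 1*2473) + 1618) = ((-2097 - 1) + 3395)/((-1271 - 2473) + 1618) = (-2098 + 3395)/(-3744 + 1618) = 1297/(-2126) = 1297*(-1/2126) = -1297/2126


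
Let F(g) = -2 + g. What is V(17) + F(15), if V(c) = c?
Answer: 30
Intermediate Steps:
V(17) + F(15) = 17 + (-2 + 15) = 17 + 13 = 30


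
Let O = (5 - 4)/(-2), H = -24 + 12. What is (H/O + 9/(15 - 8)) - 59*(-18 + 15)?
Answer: 1416/7 ≈ 202.29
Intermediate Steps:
H = -12
O = -½ (O = -½*1 = -½ ≈ -0.50000)
(H/O + 9/(15 - 8)) - 59*(-18 + 15) = (-12/(-½) + 9/(15 - 8)) - 59*(-18 + 15) = (-12*(-2) + 9/7) - 59*(-3) = (24 + 9*(⅐)) + 177 = (24 + 9/7) + 177 = 177/7 + 177 = 1416/7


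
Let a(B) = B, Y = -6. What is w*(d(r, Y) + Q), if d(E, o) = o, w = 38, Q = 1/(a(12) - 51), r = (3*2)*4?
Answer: -8930/39 ≈ -228.97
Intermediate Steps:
r = 24 (r = 6*4 = 24)
Q = -1/39 (Q = 1/(12 - 51) = 1/(-39) = -1/39 ≈ -0.025641)
w*(d(r, Y) + Q) = 38*(-6 - 1/39) = 38*(-235/39) = -8930/39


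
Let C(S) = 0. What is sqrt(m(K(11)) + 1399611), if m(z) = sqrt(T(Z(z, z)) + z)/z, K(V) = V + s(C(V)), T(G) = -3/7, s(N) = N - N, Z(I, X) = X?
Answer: sqrt(8298293619 + 77*sqrt(518))/77 ≈ 1183.1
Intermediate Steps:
s(N) = 0
T(G) = -3/7 (T(G) = -3*1/7 = -3/7)
K(V) = V (K(V) = V + 0 = V)
m(z) = sqrt(-3/7 + z)/z
sqrt(m(K(11)) + 1399611) = sqrt((1/7)*sqrt(-21 + 49*11)/11 + 1399611) = sqrt((1/7)*(1/11)*sqrt(-21 + 539) + 1399611) = sqrt((1/7)*(1/11)*sqrt(518) + 1399611) = sqrt(sqrt(518)/77 + 1399611) = sqrt(1399611 + sqrt(518)/77)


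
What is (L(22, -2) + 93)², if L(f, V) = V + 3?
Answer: 8836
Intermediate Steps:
L(f, V) = 3 + V
(L(22, -2) + 93)² = ((3 - 2) + 93)² = (1 + 93)² = 94² = 8836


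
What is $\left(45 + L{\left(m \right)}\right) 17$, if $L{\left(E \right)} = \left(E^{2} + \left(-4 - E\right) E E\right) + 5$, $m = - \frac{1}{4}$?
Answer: $\frac{54213}{64} \approx 847.08$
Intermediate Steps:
$m = - \frac{1}{4}$ ($m = \left(-1\right) \frac{1}{4} = - \frac{1}{4} \approx -0.25$)
$L{\left(E \right)} = 5 + E^{2} + E^{2} \left(-4 - E\right)$ ($L{\left(E \right)} = \left(E^{2} + E \left(-4 - E\right) E\right) + 5 = \left(E^{2} + E^{2} \left(-4 - E\right)\right) + 5 = 5 + E^{2} + E^{2} \left(-4 - E\right)$)
$\left(45 + L{\left(m \right)}\right) 17 = \left(45 - \left(- \frac{321}{64} + \frac{3}{16}\right)\right) 17 = \left(45 - - \frac{309}{64}\right) 17 = \left(45 + \left(5 + \frac{1}{64} - \frac{3}{16}\right)\right) 17 = \left(45 + \frac{309}{64}\right) 17 = \frac{3189}{64} \cdot 17 = \frac{54213}{64}$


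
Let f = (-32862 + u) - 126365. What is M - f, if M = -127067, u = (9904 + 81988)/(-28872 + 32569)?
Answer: 118803628/3697 ≈ 32135.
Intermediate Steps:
u = 91892/3697 ≈ 24.856
f = -588570327/3697 (f = (-32862 + 91892/3697) - 126365 = -121398922/3697 - 126365 = -588570327/3697 ≈ -1.5920e+5)
M - f = -127067 - 1*(-588570327/3697) = -127067 + 588570327/3697 = 118803628/3697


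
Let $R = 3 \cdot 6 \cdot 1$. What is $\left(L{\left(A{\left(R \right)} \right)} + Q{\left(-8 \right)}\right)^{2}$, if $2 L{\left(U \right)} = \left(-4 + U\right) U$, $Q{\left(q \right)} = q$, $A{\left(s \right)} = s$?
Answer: $13924$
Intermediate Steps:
$R = 18$ ($R = 18 \cdot 1 = 18$)
$L{\left(U \right)} = \frac{U \left(-4 + U\right)}{2}$ ($L{\left(U \right)} = \frac{\left(-4 + U\right) U}{2} = \frac{U \left(-4 + U\right)}{2}$)
$\left(L{\left(A{\left(R \right)} \right)} + Q{\left(-8 \right)}\right)^{2} = \left(\frac{1}{2} \cdot 18 \left(-4 + 18\right) - 8\right)^{2} = \left(\frac{1}{2} \cdot 18 \cdot 14 - 8\right)^{2} = \left(126 - 8\right)^{2} = 118^{2} = 13924$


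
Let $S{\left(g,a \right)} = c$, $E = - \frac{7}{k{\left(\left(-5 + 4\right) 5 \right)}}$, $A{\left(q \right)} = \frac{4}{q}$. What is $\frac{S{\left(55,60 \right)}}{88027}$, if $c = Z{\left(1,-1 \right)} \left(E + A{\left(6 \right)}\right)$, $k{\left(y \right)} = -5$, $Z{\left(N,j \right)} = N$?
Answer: $\frac{31}{1320405} \approx 2.3478 \cdot 10^{-5}$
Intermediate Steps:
$E = \frac{7}{5}$ ($E = - \frac{7}{-5} = \left(-7\right) \left(- \frac{1}{5}\right) = \frac{7}{5} \approx 1.4$)
$c = \frac{31}{15}$ ($c = 1 \left(\frac{7}{5} + \frac{4}{6}\right) = 1 \left(\frac{7}{5} + 4 \cdot \frac{1}{6}\right) = 1 \left(\frac{7}{5} + \frac{2}{3}\right) = 1 \cdot \frac{31}{15} = \frac{31}{15} \approx 2.0667$)
$S{\left(g,a \right)} = \frac{31}{15}$
$\frac{S{\left(55,60 \right)}}{88027} = \frac{31}{15 \cdot 88027} = \frac{31}{15} \cdot \frac{1}{88027} = \frac{31}{1320405}$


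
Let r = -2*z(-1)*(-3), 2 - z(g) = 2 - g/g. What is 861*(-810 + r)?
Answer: -692244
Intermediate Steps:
z(g) = 1 (z(g) = 2 - (2 - g/g) = 2 - (2 - 1*1) = 2 - (2 - 1) = 2 - 1*1 = 2 - 1 = 1)
r = 6 (r = -2*1*(-3) = -2*(-3) = 6)
861*(-810 + r) = 861*(-810 + 6) = 861*(-804) = -692244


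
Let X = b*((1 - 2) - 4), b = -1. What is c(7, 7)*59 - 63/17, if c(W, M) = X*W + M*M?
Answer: 84189/17 ≈ 4952.3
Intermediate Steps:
X = 5 (X = -((1 - 2) - 4) = -(-1 - 4) = -1*(-5) = 5)
c(W, M) = M**2 + 5*W (c(W, M) = 5*W + M*M = 5*W + M**2 = M**2 + 5*W)
c(7, 7)*59 - 63/17 = (7**2 + 5*7)*59 - 63/17 = (49 + 35)*59 - 63/17 = 84*59 - 7*9/17 = 4956 - 63/17 = 84189/17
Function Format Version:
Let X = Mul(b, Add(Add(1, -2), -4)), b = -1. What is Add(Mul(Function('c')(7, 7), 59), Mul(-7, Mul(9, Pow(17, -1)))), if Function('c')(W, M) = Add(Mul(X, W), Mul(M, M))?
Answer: Rational(84189, 17) ≈ 4952.3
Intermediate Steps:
X = 5 (X = Mul(-1, Add(Add(1, -2), -4)) = Mul(-1, Add(-1, -4)) = Mul(-1, -5) = 5)
Function('c')(W, M) = Add(Pow(M, 2), Mul(5, W)) (Function('c')(W, M) = Add(Mul(5, W), Mul(M, M)) = Add(Mul(5, W), Pow(M, 2)) = Add(Pow(M, 2), Mul(5, W)))
Add(Mul(Function('c')(7, 7), 59), Mul(-7, Mul(9, Pow(17, -1)))) = Add(Mul(Add(Pow(7, 2), Mul(5, 7)), 59), Mul(-7, Mul(9, Pow(17, -1)))) = Add(Mul(Add(49, 35), 59), Mul(-7, Mul(9, Rational(1, 17)))) = Add(Mul(84, 59), Mul(-7, Rational(9, 17))) = Add(4956, Rational(-63, 17)) = Rational(84189, 17)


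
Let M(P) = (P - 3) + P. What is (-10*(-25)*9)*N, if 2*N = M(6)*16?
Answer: 162000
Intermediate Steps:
M(P) = -3 + 2*P (M(P) = (-3 + P) + P = -3 + 2*P)
N = 72 (N = ((-3 + 2*6)*16)/2 = ((-3 + 12)*16)/2 = (9*16)/2 = (½)*144 = 72)
(-10*(-25)*9)*N = (-10*(-25)*9)*72 = (250*9)*72 = 2250*72 = 162000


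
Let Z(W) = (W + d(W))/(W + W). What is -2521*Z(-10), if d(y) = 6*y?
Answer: -17647/2 ≈ -8823.5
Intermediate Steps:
Z(W) = 7/2 (Z(W) = (W + 6*W)/(W + W) = (7*W)/((2*W)) = (7*W)*(1/(2*W)) = 7/2)
-2521*Z(-10) = -2521*7/2 = -17647/2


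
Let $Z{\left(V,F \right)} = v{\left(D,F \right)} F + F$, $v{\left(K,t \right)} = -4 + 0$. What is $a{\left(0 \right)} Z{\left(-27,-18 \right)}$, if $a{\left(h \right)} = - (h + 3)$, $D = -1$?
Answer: $-162$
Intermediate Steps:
$v{\left(K,t \right)} = -4$
$a{\left(h \right)} = -3 - h$ ($a{\left(h \right)} = - (3 + h) = -3 - h$)
$Z{\left(V,F \right)} = - 3 F$ ($Z{\left(V,F \right)} = - 4 F + F = - 3 F$)
$a{\left(0 \right)} Z{\left(-27,-18 \right)} = \left(-3 - 0\right) \left(\left(-3\right) \left(-18\right)\right) = \left(-3 + 0\right) 54 = \left(-3\right) 54 = -162$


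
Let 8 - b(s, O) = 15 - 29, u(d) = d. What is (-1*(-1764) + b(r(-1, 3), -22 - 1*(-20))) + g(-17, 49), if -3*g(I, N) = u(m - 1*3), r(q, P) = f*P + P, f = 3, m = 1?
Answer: 5360/3 ≈ 1786.7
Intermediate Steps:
r(q, P) = 4*P (r(q, P) = 3*P + P = 4*P)
b(s, O) = 22 (b(s, O) = 8 - (15 - 29) = 8 - 1*(-14) = 8 + 14 = 22)
g(I, N) = ⅔ (g(I, N) = -(1 - 1*3)/3 = -(1 - 3)/3 = -⅓*(-2) = ⅔)
(-1*(-1764) + b(r(-1, 3), -22 - 1*(-20))) + g(-17, 49) = (-1*(-1764) + 22) + ⅔ = (1764 + 22) + ⅔ = 1786 + ⅔ = 5360/3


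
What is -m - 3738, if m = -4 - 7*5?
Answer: -3699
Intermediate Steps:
m = -39 (m = -4 - 35 = -39)
-m - 3738 = -1*(-39) - 3738 = 39 - 3738 = -3699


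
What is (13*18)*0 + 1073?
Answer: 1073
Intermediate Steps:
(13*18)*0 + 1073 = 234*0 + 1073 = 0 + 1073 = 1073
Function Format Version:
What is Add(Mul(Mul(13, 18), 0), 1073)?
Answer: 1073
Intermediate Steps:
Add(Mul(Mul(13, 18), 0), 1073) = Add(Mul(234, 0), 1073) = Add(0, 1073) = 1073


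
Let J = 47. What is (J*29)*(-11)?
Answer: -14993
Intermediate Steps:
(J*29)*(-11) = (47*29)*(-11) = 1363*(-11) = -14993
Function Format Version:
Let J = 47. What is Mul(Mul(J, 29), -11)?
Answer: -14993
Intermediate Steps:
Mul(Mul(J, 29), -11) = Mul(Mul(47, 29), -11) = Mul(1363, -11) = -14993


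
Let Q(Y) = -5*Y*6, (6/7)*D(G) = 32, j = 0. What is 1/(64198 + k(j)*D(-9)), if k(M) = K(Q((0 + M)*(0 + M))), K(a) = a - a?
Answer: 1/64198 ≈ 1.5577e-5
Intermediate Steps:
D(G) = 112/3 (D(G) = (7/6)*32 = 112/3)
Q(Y) = -30*Y
K(a) = 0
k(M) = 0
1/(64198 + k(j)*D(-9)) = 1/(64198 + 0*(112/3)) = 1/(64198 + 0) = 1/64198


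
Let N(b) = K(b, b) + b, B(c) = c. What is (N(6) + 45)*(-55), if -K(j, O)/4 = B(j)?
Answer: -1485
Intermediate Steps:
K(j, O) = -4*j
N(b) = -3*b (N(b) = -4*b + b = -3*b)
(N(6) + 45)*(-55) = (-3*6 + 45)*(-55) = (-18 + 45)*(-55) = 27*(-55) = -1485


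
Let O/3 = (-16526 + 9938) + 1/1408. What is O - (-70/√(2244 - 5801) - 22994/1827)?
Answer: -50808848791/2572416 - 70*I*√3557/3557 ≈ -19751.0 - 1.1737*I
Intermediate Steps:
O = -27827709/1408 (O = 3*((-16526 + 9938) + 1/1408) = 3*(-6588 + 1/1408) = 3*(-9275903/1408) = -27827709/1408 ≈ -19764.)
O - (-70/√(2244 - 5801) - 22994/1827) = -27827709/1408 - (-70/√(2244 - 5801) - 22994/1827) = -27827709/1408 - (-70*(-I*√3557/3557) - 22994*1/1827) = -27827709/1408 - (-70*(-I*√3557/3557) - 22994/1827) = -27827709/1408 - (-(-70)*I*√3557/3557 - 22994/1827) = -27827709/1408 - (70*I*√3557/3557 - 22994/1827) = -27827709/1408 - (-22994/1827 + 70*I*√3557/3557) = -27827709/1408 + (22994/1827 - 70*I*√3557/3557) = -50808848791/2572416 - 70*I*√3557/3557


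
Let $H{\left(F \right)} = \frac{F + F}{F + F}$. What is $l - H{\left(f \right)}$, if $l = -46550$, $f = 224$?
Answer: $-46551$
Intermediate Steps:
$H{\left(F \right)} = 1$ ($H{\left(F \right)} = \frac{2 F}{2 F} = 2 F \frac{1}{2 F} = 1$)
$l - H{\left(f \right)} = -46550 - 1 = -46551$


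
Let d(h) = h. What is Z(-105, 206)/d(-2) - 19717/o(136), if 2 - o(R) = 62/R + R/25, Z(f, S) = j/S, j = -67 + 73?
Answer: 6904873531/1364338 ≈ 5061.0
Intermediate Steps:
j = 6
Z(f, S) = 6/S
o(R) = 2 - 62/R - R/25 (o(R) = 2 - (62/R + R/25) = 2 + (-62/R - R/25) = 2 - 62/R - R/25)
Z(-105, 206)/d(-2) - 19717/o(136) = (6/206)/(-2) - 19717/(2 - 62/136 - 1/25*136) = (6*(1/206))*(-½) - 19717/(2 - 62*1/136 - 136/25) = (3/103)*(-½) - 19717/(2 - 31/68 - 136/25) = -3/206 - 19717/(-6623/1700) = -3/206 - 19717*(-1700/6623) = -3/206 + 33518900/6623 = 6904873531/1364338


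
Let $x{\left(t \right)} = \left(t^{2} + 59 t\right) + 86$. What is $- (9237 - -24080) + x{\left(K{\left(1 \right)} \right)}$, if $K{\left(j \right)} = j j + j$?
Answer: $-33109$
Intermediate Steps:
$K{\left(j \right)} = j + j^{2}$ ($K{\left(j \right)} = j^{2} + j = j + j^{2}$)
$x{\left(t \right)} = 86 + t^{2} + 59 t$
$- (9237 - -24080) + x{\left(K{\left(1 \right)} \right)} = - (9237 - -24080) + \left(86 + \left(1 \left(1 + 1\right)\right)^{2} + 59 \cdot 1 \left(1 + 1\right)\right) = - (9237 + 24080) + \left(86 + \left(1 \cdot 2\right)^{2} + 59 \cdot 1 \cdot 2\right) = \left(-1\right) 33317 + \left(86 + 2^{2} + 59 \cdot 2\right) = -33317 + \left(86 + 4 + 118\right) = -33317 + 208 = -33109$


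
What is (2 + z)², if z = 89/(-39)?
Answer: 121/1521 ≈ 0.079553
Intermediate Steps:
z = -89/39 (z = 89*(-1/39) = -89/39 ≈ -2.2821)
(2 + z)² = (2 - 89/39)² = (-11/39)² = 121/1521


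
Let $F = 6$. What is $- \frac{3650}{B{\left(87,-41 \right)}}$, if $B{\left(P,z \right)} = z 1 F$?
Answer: $\frac{1825}{123} \approx 14.837$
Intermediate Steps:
$B{\left(P,z \right)} = 6 z$ ($B{\left(P,z \right)} = z 1 \cdot 6 = z 6 = 6 z$)
$- \frac{3650}{B{\left(87,-41 \right)}} = - \frac{3650}{6 \left(-41\right)} = - \frac{3650}{-246} = \left(-3650\right) \left(- \frac{1}{246}\right) = \frac{1825}{123}$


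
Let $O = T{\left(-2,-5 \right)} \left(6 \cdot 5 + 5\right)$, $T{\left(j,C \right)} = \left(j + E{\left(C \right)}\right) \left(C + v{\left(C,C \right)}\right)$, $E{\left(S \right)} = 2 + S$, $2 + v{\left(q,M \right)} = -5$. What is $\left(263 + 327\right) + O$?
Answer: $2690$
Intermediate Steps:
$v{\left(q,M \right)} = -7$ ($v{\left(q,M \right)} = -2 - 5 = -7$)
$T{\left(j,C \right)} = \left(-7 + C\right) \left(2 + C + j\right)$ ($T{\left(j,C \right)} = \left(j + \left(2 + C\right)\right) \left(C - 7\right) = \left(2 + C + j\right) \left(-7 + C\right) = \left(-7 + C\right) \left(2 + C + j\right)$)
$O = 2100$ ($O = \left(-14 + \left(-5\right)^{2} - -14 - -25 - -10\right) \left(6 \cdot 5 + 5\right) = \left(-14 + 25 + 14 + 25 + 10\right) \left(30 + 5\right) = 60 \cdot 35 = 2100$)
$\left(263 + 327\right) + O = \left(263 + 327\right) + 2100 = 590 + 2100 = 2690$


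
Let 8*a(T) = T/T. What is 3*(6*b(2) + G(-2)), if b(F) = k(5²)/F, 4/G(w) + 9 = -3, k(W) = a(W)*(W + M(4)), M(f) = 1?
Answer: 113/4 ≈ 28.250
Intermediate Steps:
a(T) = ⅛ (a(T) = (T/T)/8 = (⅛)*1 = ⅛)
k(W) = ⅛ + W/8 (k(W) = (W + 1)/8 = (1 + W)/8 = ⅛ + W/8)
G(w) = -⅓ (G(w) = 4/(-9 - 3) = 4/(-12) = 4*(-1/12) = -⅓)
b(F) = 13/(4*F) (b(F) = (⅛ + (⅛)*5²)/F = (⅛ + (⅛)*25)/F = (⅛ + 25/8)/F = 13/(4*F))
3*(6*b(2) + G(-2)) = 3*(6*((13/4)/2) - ⅓) = 3*(6*((13/4)*(½)) - ⅓) = 3*(6*(13/8) - ⅓) = 3*(39/4 - ⅓) = 3*(113/12) = 113/4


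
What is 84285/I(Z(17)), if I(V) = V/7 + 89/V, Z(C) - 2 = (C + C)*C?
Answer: 38021900/37447 ≈ 1015.4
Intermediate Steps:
Z(C) = 2 + 2*C² (Z(C) = 2 + (C + C)*C = 2 + (2*C)*C = 2 + 2*C²)
I(V) = 89/V + V/7 (I(V) = V*(⅐) + 89/V = V/7 + 89/V = 89/V + V/7)
84285/I(Z(17)) = 84285/(89/(2 + 2*17²) + (2 + 2*17²)/7) = 84285/(89/(2 + 2*289) + (2 + 2*289)/7) = 84285/(89/(2 + 578) + (2 + 578)/7) = 84285/(89/580 + (⅐)*580) = 84285/(89*(1/580) + 580/7) = 84285/(89/580 + 580/7) = 84285/(337023/4060) = 84285*(4060/337023) = 38021900/37447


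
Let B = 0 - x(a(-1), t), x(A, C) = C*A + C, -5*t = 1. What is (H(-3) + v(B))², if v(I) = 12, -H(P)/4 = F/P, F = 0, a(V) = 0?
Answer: 144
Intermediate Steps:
t = -⅕ (t = -⅕*1 = -⅕ ≈ -0.20000)
H(P) = 0 (H(P) = -0/P = -4*0 = 0)
x(A, C) = C + A*C (x(A, C) = A*C + C = C + A*C)
B = ⅕ (B = 0 - (-1)*(1 + 0)/5 = 0 - (-1)/5 = 0 - 1*(-⅕) = 0 + ⅕ = ⅕ ≈ 0.20000)
(H(-3) + v(B))² = (0 + 12)² = 12² = 144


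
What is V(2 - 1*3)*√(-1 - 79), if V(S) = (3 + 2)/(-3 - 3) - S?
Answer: 2*I*√5/3 ≈ 1.4907*I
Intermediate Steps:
V(S) = -⅚ - S (V(S) = 5/(-6) - S = 5*(-⅙) - S = -⅚ - S)
V(2 - 1*3)*√(-1 - 79) = (-⅚ - (2 - 1*3))*√(-1 - 79) = (-⅚ - (2 - 3))*√(-80) = (-⅚ - 1*(-1))*(4*I*√5) = (-⅚ + 1)*(4*I*√5) = (4*I*√5)/6 = 2*I*√5/3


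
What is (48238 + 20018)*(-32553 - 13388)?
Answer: -3135748896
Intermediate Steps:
(48238 + 20018)*(-32553 - 13388) = 68256*(-45941) = -3135748896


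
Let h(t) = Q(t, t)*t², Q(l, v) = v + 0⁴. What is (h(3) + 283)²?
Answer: 96100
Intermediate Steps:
Q(l, v) = v (Q(l, v) = v + 0 = v)
h(t) = t³ (h(t) = t*t² = t³)
(h(3) + 283)² = (3³ + 283)² = (27 + 283)² = 310² = 96100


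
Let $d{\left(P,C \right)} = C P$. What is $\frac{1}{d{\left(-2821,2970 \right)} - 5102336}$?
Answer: $- \frac{1}{13480706} \approx -7.418 \cdot 10^{-8}$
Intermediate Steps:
$\frac{1}{d{\left(-2821,2970 \right)} - 5102336} = \frac{1}{2970 \left(-2821\right) - 5102336} = \frac{1}{-8378370 - 5102336} = \frac{1}{-13480706} = - \frac{1}{13480706}$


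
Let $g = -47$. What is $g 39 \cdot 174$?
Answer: $-318942$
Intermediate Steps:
$g 39 \cdot 174 = \left(-47\right) 39 \cdot 174 = \left(-1833\right) 174 = -318942$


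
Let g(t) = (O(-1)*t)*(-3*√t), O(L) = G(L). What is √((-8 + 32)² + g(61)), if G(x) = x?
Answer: √(576 + 183*√61) ≈ 44.780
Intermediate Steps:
O(L) = L
g(t) = 3*t^(3/2) (g(t) = (-t)*(-3*√t) = 3*t^(3/2))
√((-8 + 32)² + g(61)) = √((-8 + 32)² + 3*61^(3/2)) = √(24² + 3*(61*√61)) = √(576 + 183*√61)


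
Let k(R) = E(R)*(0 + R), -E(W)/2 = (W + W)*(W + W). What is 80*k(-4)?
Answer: 40960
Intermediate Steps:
E(W) = -8*W**2 (E(W) = -2*(W + W)*(W + W) = -2*2*W*2*W = -8*W**2)
k(R) = -8*R**3 (k(R) = (-8*R**2)*(0 + R) = (-8*R**2)*R = -8*R**3)
80*k(-4) = 80*(-8*(-4)**3) = 80*(-8*(-64)) = 80*512 = 40960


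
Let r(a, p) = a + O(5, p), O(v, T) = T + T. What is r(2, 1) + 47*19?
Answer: 897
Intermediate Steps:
O(v, T) = 2*T
r(a, p) = a + 2*p
r(2, 1) + 47*19 = (2 + 2*1) + 47*19 = (2 + 2) + 893 = 4 + 893 = 897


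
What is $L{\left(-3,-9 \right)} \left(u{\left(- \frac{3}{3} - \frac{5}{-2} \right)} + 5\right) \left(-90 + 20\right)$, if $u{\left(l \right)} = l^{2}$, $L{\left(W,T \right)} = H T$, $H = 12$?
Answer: $54810$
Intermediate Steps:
$L{\left(W,T \right)} = 12 T$
$L{\left(-3,-9 \right)} \left(u{\left(- \frac{3}{3} - \frac{5}{-2} \right)} + 5\right) \left(-90 + 20\right) = 12 \left(-9\right) \left(\left(- \frac{3}{3} - \frac{5}{-2}\right)^{2} + 5\right) \left(-90 + 20\right) = - 108 \left(\left(\left(-3\right) \frac{1}{3} - - \frac{5}{2}\right)^{2} + 5\right) \left(-70\right) = - 108 \left(\left(-1 + \frac{5}{2}\right)^{2} + 5\right) \left(-70\right) = - 108 \left(\left(\frac{3}{2}\right)^{2} + 5\right) \left(-70\right) = - 108 \left(\frac{9}{4} + 5\right) \left(-70\right) = - 108 \cdot \frac{29}{4} \left(-70\right) = \left(-108\right) \left(- \frac{1015}{2}\right) = 54810$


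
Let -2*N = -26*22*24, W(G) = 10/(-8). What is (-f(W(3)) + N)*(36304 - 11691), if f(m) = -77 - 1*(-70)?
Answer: 169115923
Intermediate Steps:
W(G) = -5/4 (W(G) = 10*(-⅛) = -5/4)
f(m) = -7 (f(m) = -77 + 70 = -7)
N = 6864 (N = -(-26*22)*24/2 = -(-286)*24 = -½*(-13728) = 6864)
(-f(W(3)) + N)*(36304 - 11691) = (-1*(-7) + 6864)*(36304 - 11691) = (7 + 6864)*24613 = 6871*24613 = 169115923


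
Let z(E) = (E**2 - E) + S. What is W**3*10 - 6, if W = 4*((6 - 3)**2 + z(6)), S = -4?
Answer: 27439994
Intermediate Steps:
z(E) = -4 + E**2 - E (z(E) = (E**2 - E) - 4 = -4 + E**2 - E)
W = 140 (W = 4*((6 - 3)**2 + (-4 + 6**2 - 1*6)) = 4*(3**2 + (-4 + 36 - 6)) = 4*(9 + 26) = 4*35 = 140)
W**3*10 - 6 = 140**3*10 - 6 = 2744000*10 - 6 = 27440000 - 6 = 27439994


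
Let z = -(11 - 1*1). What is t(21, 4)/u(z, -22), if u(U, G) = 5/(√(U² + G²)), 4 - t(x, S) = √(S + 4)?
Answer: 4*√146*(2 - √2)/5 ≈ 5.6625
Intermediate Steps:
t(x, S) = 4 - √(4 + S) (t(x, S) = 4 - √(S + 4) = 4 - √(4 + S))
z = -10 (z = -(11 - 1) = -1*10 = -10)
u(U, G) = 5/√(G² + U²) (u(U, G) = 5/(√(G² + U²)) = 5/√(G² + U²))
t(21, 4)/u(z, -22) = (4 - √(4 + 4))/((5/√((-22)² + (-10)²))) = (4 - √8)/((5/√(484 + 100))) = (4 - 2*√2)/((5/√584)) = (4 - 2*√2)/((5*(√146/292))) = (4 - 2*√2)/((5*√146/292)) = (4 - 2*√2)*(2*√146/5) = 2*√146*(4 - 2*√2)/5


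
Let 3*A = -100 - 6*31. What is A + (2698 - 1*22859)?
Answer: -60769/3 ≈ -20256.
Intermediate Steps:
A = -286/3 (A = (-100 - 6*31)/3 = (-100 - 186)/3 = (⅓)*(-286) = -286/3 ≈ -95.333)
A + (2698 - 1*22859) = -286/3 + (2698 - 1*22859) = -286/3 + (2698 - 22859) = -286/3 - 20161 = -60769/3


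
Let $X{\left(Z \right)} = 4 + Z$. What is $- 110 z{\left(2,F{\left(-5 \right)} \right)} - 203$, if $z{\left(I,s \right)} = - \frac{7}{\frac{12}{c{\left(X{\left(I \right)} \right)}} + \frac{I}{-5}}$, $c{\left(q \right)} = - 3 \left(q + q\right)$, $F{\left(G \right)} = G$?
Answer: $-1253$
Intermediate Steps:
$c{\left(q \right)} = - 6 q$ ($c{\left(q \right)} = - 3 \cdot 2 q = - 6 q$)
$z{\left(I,s \right)} = - \frac{7}{\frac{12}{-24 - 6 I} - \frac{I}{5}}$ ($z{\left(I,s \right)} = - \frac{7}{\frac{12}{\left(-6\right) \left(4 + I\right)} + \frac{I}{-5}} = - \frac{7}{\frac{12}{-24 - 6 I} + I \left(- \frac{1}{5}\right)} = - \frac{7}{\frac{12}{-24 - 6 I} - \frac{I}{5}}$)
$- 110 z{\left(2,F{\left(-5 \right)} \right)} - 203 = - 110 \frac{35 \left(4 + 2\right)}{10 + 2^{2} + 4 \cdot 2} - 203 = - 110 \cdot 35 \frac{1}{10 + 4 + 8} \cdot 6 - 203 = - 110 \cdot 35 \cdot \frac{1}{22} \cdot 6 - 203 = \left(-110\right) \frac{105}{11} - 203 = -1050 - 203 = -1253$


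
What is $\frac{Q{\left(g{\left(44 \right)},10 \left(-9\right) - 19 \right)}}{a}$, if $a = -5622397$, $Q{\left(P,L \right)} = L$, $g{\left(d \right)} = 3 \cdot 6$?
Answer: $\frac{109}{5622397} \approx 1.9387 \cdot 10^{-5}$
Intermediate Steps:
$g{\left(d \right)} = 18$
$\frac{Q{\left(g{\left(44 \right)},10 \left(-9\right) - 19 \right)}}{a} = \frac{10 \left(-9\right) - 19}{-5622397} = \left(-90 - 19\right) \left(- \frac{1}{5622397}\right) = \left(-109\right) \left(- \frac{1}{5622397}\right) = \frac{109}{5622397}$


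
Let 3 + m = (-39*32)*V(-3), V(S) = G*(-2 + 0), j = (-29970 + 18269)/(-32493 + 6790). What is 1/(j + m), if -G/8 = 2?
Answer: -25703/1026540416 ≈ -2.5038e-5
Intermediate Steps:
G = -16 (G = -8*2 = -16)
j = 11701/25703 (j = -11701/(-25703) = -11701*(-1/25703) = 11701/25703 ≈ 0.45524)
V(S) = 32 (V(S) = -16*(-2 + 0) = -16*(-2) = 32)
m = -39939 (m = -3 - 39*32*32 = -3 - 1248*32 = -3 - 39936 = -39939)
1/(j + m) = 1/(11701/25703 - 39939) = 1/(-1026540416/25703) = -25703/1026540416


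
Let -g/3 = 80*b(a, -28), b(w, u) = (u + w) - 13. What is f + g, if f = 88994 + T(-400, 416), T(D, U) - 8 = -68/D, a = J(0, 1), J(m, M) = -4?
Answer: 9980217/100 ≈ 99802.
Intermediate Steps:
a = -4
T(D, U) = 8 - 68/D
b(w, u) = -13 + u + w
g = 10800 (g = -240*(-13 - 28 - 4) = -240*(-45) = -3*(-3600) = 10800)
f = 8900217/100 (f = 88994 + (8 - 68/(-400)) = 88994 + (8 - 68*(-1/400)) = 88994 + (8 + 17/100) = 88994 + 817/100 = 8900217/100 ≈ 89002.)
f + g = 8900217/100 + 10800 = 9980217/100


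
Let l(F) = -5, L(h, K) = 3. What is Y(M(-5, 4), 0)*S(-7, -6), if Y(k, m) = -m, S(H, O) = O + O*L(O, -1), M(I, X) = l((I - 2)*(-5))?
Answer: 0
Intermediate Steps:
M(I, X) = -5
S(H, O) = 4*O (S(H, O) = O + O*3 = O + 3*O = 4*O)
Y(M(-5, 4), 0)*S(-7, -6) = (-1*0)*(4*(-6)) = 0*(-24) = 0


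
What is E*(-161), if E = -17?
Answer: 2737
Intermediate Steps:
E*(-161) = -17*(-161) = 2737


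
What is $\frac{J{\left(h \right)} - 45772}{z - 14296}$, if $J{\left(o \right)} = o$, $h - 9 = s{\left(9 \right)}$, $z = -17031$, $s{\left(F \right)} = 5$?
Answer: $\frac{45758}{31327} \approx 1.4607$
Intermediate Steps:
$h = 14$ ($h = 9 + 5 = 14$)
$\frac{J{\left(h \right)} - 45772}{z - 14296} = \frac{14 - 45772}{-17031 - 14296} = - \frac{45758}{-31327} = \left(-45758\right) \left(- \frac{1}{31327}\right) = \frac{45758}{31327}$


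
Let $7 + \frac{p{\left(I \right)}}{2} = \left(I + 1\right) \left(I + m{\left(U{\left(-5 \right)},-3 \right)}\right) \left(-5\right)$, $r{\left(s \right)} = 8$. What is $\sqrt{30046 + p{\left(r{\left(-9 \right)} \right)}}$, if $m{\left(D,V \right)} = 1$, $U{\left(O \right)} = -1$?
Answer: $\sqrt{29222} \approx 170.94$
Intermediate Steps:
$p{\left(I \right)} = -14 - 10 \left(1 + I\right)^{2}$ ($p{\left(I \right)} = -14 + 2 \left(I + 1\right) \left(I + 1\right) \left(-5\right) = -14 + 2 \left(1 + I\right) \left(1 + I\right) \left(-5\right) = -14 + 2 \left(1 + I\right)^{2} \left(-5\right) = -14 + 2 \left(- 5 \left(1 + I\right)^{2}\right) = -14 - 10 \left(1 + I\right)^{2}$)
$\sqrt{30046 + p{\left(r{\left(-9 \right)} \right)}} = \sqrt{30046 - \left(184 + 640\right)} = \sqrt{30046 - 824} = \sqrt{29222}$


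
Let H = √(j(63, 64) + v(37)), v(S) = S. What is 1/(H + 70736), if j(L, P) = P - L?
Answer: 35368/2501790829 - √38/5003581658 ≈ 1.4136e-5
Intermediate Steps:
H = √38 (H = √((64 - 1*63) + 37) = √((64 - 63) + 37) = √(1 + 37) = √38 ≈ 6.1644)
1/(H + 70736) = 1/(√38 + 70736) = 1/(70736 + √38)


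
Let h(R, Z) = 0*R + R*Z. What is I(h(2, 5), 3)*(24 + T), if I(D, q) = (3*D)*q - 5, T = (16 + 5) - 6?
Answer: 3315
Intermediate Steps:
h(R, Z) = R*Z (h(R, Z) = 0 + R*Z = R*Z)
T = 15 (T = 21 - 6 = 15)
I(D, q) = -5 + 3*D*q (I(D, q) = 3*D*q - 5 = -5 + 3*D*q)
I(h(2, 5), 3)*(24 + T) = (-5 + 3*(2*5)*3)*(24 + 15) = (-5 + 3*10*3)*39 = (-5 + 90)*39 = 85*39 = 3315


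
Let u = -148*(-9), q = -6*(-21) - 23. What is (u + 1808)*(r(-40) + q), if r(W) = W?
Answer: 197820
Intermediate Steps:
q = 103 (q = 126 - 23 = 103)
u = 1332
(u + 1808)*(r(-40) + q) = (1332 + 1808)*(-40 + 103) = 3140*63 = 197820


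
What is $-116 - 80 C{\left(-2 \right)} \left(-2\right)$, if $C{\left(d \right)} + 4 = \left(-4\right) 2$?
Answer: $-2036$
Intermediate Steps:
$C{\left(d \right)} = -12$ ($C{\left(d \right)} = -4 - 8 = -12$)
$-116 - 80 C{\left(-2 \right)} \left(-2\right) = -116 - 80 \left(\left(-12\right) \left(-2\right)\right) = -116 - 1920 = -2036$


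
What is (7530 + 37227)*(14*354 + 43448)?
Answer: 2166417828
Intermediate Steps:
(7530 + 37227)*(14*354 + 43448) = 44757*(4956 + 43448) = 44757*48404 = 2166417828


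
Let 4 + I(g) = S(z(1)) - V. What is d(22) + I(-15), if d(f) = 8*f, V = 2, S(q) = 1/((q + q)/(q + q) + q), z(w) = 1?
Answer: 341/2 ≈ 170.50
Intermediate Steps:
S(q) = 1/(1 + q) (S(q) = 1/((2*q)/((2*q)) + q) = 1/((2*q)*(1/(2*q)) + q) = 1/(1 + q))
I(g) = -11/2 (I(g) = -4 + (1/(1 + 1) - 1*2) = -4 + (1/2 - 2) = -4 + (½ - 2) = -4 - 3/2 = -11/2)
d(22) + I(-15) = 8*22 - 11/2 = 176 - 11/2 = 341/2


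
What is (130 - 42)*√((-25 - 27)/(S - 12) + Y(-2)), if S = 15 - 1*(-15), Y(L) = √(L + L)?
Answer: 88*√(-26 + 18*I)/3 ≈ 49.184 + 157.45*I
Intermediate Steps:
Y(L) = √2*√L (Y(L) = √(2*L) = √2*√L)
S = 30 (S = 15 + 15 = 30)
(130 - 42)*√((-25 - 27)/(S - 12) + Y(-2)) = (130 - 42)*√((-25 - 27)/(30 - 12) + √2*√(-2)) = 88*√(-52/18 + √2*(I*√2)) = 88*√(-52*1/18 + 2*I) = 88*√(-26/9 + 2*I)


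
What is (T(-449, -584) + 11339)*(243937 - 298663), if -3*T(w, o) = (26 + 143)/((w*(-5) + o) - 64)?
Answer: -990996285160/1597 ≈ -6.2054e+8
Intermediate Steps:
T(w, o) = -169/(3*(-64 + o - 5*w)) (T(w, o) = -(26 + 143)/(3*((w*(-5) + o) - 64)) = -169/(3*((-5*w + o) - 64)) = -169/(3*((o - 5*w) - 64)) = -169/(3*(-64 + o - 5*w)))
(T(-449, -584) + 11339)*(243937 - 298663) = (169/(3*(64 - 1*(-584) + 5*(-449))) + 11339)*(243937 - 298663) = (169/(3*(64 + 584 - 2245)) + 11339)*(-54726) = ((169/3)/(-1597) + 11339)*(-54726) = ((169/3)*(-1/1597) + 11339)*(-54726) = (-169/4791 + 11339)*(-54726) = (54324980/4791)*(-54726) = -990996285160/1597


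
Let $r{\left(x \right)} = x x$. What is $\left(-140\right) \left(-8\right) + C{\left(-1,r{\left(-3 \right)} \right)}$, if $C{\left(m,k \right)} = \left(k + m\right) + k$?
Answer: $1137$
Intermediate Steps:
$r{\left(x \right)} = x^{2}$
$C{\left(m,k \right)} = m + 2 k$
$\left(-140\right) \left(-8\right) + C{\left(-1,r{\left(-3 \right)} \right)} = \left(-140\right) \left(-8\right) - \left(1 - 2 \left(-3\right)^{2}\right) = 1120 + \left(-1 + 2 \cdot 9\right) = 1120 + \left(-1 + 18\right) = 1120 + 17 = 1137$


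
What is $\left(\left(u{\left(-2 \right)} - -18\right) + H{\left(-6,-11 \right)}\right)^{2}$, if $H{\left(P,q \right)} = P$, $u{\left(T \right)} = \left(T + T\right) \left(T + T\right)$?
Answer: $784$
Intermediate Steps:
$u{\left(T \right)} = 4 T^{2}$ ($u{\left(T \right)} = 2 T 2 T = 4 T^{2}$)
$\left(\left(u{\left(-2 \right)} - -18\right) + H{\left(-6,-11 \right)}\right)^{2} = \left(\left(4 \left(-2\right)^{2} - -18\right) - 6\right)^{2} = \left(\left(4 \cdot 4 + 18\right) - 6\right)^{2} = \left(\left(16 + 18\right) - 6\right)^{2} = \left(34 - 6\right)^{2} = 28^{2} = 784$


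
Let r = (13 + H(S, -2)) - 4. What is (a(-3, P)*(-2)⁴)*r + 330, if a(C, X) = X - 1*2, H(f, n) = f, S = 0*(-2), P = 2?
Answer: 330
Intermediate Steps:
S = 0
a(C, X) = -2 + X (a(C, X) = X - 2 = -2 + X)
r = 9 (r = (13 + 0) - 4 = 13 - 4 = 9)
(a(-3, P)*(-2)⁴)*r + 330 = ((-2 + 2)*(-2)⁴)*9 + 330 = (0*16)*9 + 330 = 0*9 + 330 = 0 + 330 = 330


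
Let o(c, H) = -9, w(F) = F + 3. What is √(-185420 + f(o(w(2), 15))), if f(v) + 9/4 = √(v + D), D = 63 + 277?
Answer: √(-741689 + 4*√331)/2 ≈ 430.59*I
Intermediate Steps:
w(F) = 3 + F
D = 340
f(v) = -9/4 + √(340 + v) (f(v) = -9/4 + √(v + 340) = -9/4 + √(340 + v))
√(-185420 + f(o(w(2), 15))) = √(-185420 + (-9/4 + √(340 - 9))) = √(-185420 + (-9/4 + √331)) = √(-741689/4 + √331)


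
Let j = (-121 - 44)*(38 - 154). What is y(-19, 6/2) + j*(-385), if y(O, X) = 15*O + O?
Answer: -7369204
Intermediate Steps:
y(O, X) = 16*O
j = 19140 (j = -165*(-116) = 19140)
y(-19, 6/2) + j*(-385) = 16*(-19) + 19140*(-385) = -304 - 7368900 = -7369204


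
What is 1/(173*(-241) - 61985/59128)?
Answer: -59128/2465285689 ≈ -2.3984e-5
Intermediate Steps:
1/(173*(-241) - 61985/59128) = 1/(-41693 - 61985*1/59128) = 1/(-41693 - 61985/59128) = 1/(-2465285689/59128) = -59128/2465285689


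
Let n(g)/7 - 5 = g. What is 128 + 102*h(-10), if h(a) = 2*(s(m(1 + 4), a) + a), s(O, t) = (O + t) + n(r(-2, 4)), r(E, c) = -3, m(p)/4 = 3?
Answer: 1352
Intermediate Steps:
m(p) = 12 (m(p) = 4*3 = 12)
n(g) = 35 + 7*g
s(O, t) = 14 + O + t (s(O, t) = (O + t) + (35 + 7*(-3)) = (O + t) + (35 - 21) = (O + t) + 14 = 14 + O + t)
h(a) = 52 + 4*a (h(a) = 2*((14 + 12 + a) + a) = 2*((26 + a) + a) = 2*(26 + 2*a) = 52 + 4*a)
128 + 102*h(-10) = 128 + 102*(52 + 4*(-10)) = 128 + 102*(52 - 40) = 128 + 102*12 = 128 + 1224 = 1352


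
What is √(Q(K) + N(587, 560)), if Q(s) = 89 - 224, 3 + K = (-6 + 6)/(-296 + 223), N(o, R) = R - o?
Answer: 9*I*√2 ≈ 12.728*I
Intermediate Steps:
K = -3 (K = -3 + (-6 + 6)/(-296 + 223) = -3 + 0/(-73) = -3 + 0*(-1/73) = -3 + 0 = -3)
Q(s) = -135
√(Q(K) + N(587, 560)) = √(-135 + (560 - 1*587)) = √(-135 + (560 - 587)) = √(-135 - 27) = √(-162) = 9*I*√2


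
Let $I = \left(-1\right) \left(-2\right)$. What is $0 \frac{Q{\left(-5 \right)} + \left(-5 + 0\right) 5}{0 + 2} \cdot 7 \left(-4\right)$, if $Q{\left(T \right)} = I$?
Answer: $0$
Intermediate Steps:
$I = 2$
$Q{\left(T \right)} = 2$
$0 \frac{Q{\left(-5 \right)} + \left(-5 + 0\right) 5}{0 + 2} \cdot 7 \left(-4\right) = 0 \frac{2 + \left(-5 + 0\right) 5}{0 + 2} \cdot 7 \left(-4\right) = 0 \frac{2 - 25}{2} \cdot 7 \left(-4\right) = 0 \left(2 - 25\right) \frac{1}{2} \cdot 7 \left(-4\right) = 0 \left(\left(-23\right) \frac{1}{2}\right) 7 \left(-4\right) = 0 \left(- \frac{23}{2}\right) 7 \left(-4\right) = 0 \cdot 7 \left(-4\right) = 0 \left(-4\right) = 0$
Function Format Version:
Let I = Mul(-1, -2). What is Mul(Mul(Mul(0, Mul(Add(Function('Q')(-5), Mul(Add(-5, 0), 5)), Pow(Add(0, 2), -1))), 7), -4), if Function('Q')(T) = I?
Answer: 0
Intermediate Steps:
I = 2
Function('Q')(T) = 2
Mul(Mul(Mul(0, Mul(Add(Function('Q')(-5), Mul(Add(-5, 0), 5)), Pow(Add(0, 2), -1))), 7), -4) = Mul(Mul(Mul(0, Mul(Add(2, Mul(Add(-5, 0), 5)), Pow(Add(0, 2), -1))), 7), -4) = Mul(Mul(Mul(0, Mul(Add(2, Mul(-5, 5)), Pow(2, -1))), 7), -4) = Mul(Mul(Mul(0, Mul(Add(2, -25), Rational(1, 2))), 7), -4) = Mul(Mul(Mul(0, Mul(-23, Rational(1, 2))), 7), -4) = Mul(Mul(Mul(0, Rational(-23, 2)), 7), -4) = Mul(Mul(0, 7), -4) = Mul(0, -4) = 0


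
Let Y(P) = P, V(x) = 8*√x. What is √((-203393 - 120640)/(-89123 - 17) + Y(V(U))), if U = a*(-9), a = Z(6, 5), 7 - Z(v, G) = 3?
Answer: √(7221075405 + 95351275200*I)/44570 ≈ 5.0879 + 4.7171*I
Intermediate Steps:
Z(v, G) = 4 (Z(v, G) = 7 - 1*3 = 7 - 3 = 4)
a = 4
U = -36 (U = 4*(-9) = -36)
√((-203393 - 120640)/(-89123 - 17) + Y(V(U))) = √((-203393 - 120640)/(-89123 - 17) + 8*√(-36)) = √(-324033/(-89140) + 8*(6*I)) = √(-324033*(-1/89140) + 48*I) = √(324033/89140 + 48*I)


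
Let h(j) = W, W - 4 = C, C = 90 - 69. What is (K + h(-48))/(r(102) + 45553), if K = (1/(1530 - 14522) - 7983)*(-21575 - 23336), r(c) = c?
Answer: 4657950842607/593149760 ≈ 7852.9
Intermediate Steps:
C = 21
W = 25 (W = 4 + 21 = 25)
h(j) = 25
K = 4657950517807/12992 (K = (1/(-12992) - 7983)*(-44911) = (-1/12992 - 7983)*(-44911) = -103715137/12992*(-44911) = 4657950517807/12992 ≈ 3.5852e+8)
(K + h(-48))/(r(102) + 45553) = (4657950517807/12992 + 25)/(102 + 45553) = (4657950842607/12992)/45655 = (4657950842607/12992)*(1/45655) = 4657950842607/593149760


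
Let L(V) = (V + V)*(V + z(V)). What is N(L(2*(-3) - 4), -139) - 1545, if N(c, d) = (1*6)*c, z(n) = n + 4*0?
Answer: 855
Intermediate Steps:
z(n) = n (z(n) = n + 0 = n)
L(V) = 4*V**2 (L(V) = (V + V)*(V + V) = (2*V)*(2*V) = 4*V**2)
N(c, d) = 6*c
N(L(2*(-3) - 4), -139) - 1545 = 6*(4*(2*(-3) - 4)**2) - 1545 = 6*(4*(-6 - 4)**2) - 1545 = 6*(4*(-10)**2) - 1545 = 6*(4*100) - 1545 = 6*400 - 1545 = 2400 - 1545 = 855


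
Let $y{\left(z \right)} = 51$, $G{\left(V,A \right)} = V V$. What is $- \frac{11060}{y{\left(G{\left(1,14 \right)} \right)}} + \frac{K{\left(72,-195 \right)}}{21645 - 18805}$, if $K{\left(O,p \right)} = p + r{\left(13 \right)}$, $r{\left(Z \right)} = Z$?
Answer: $- \frac{15709841}{72420} \approx -216.93$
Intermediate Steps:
$G{\left(V,A \right)} = V^{2}$
$K{\left(O,p \right)} = 13 + p$ ($K{\left(O,p \right)} = p + 13 = 13 + p$)
$- \frac{11060}{y{\left(G{\left(1,14 \right)} \right)}} + \frac{K{\left(72,-195 \right)}}{21645 - 18805} = - \frac{11060}{51} + \frac{13 - 195}{21645 - 18805} = \left(-11060\right) \frac{1}{51} - \frac{182}{21645 - 18805} = - \frac{11060}{51} - \frac{182}{2840} = - \frac{11060}{51} - \frac{91}{1420} = - \frac{15709841}{72420}$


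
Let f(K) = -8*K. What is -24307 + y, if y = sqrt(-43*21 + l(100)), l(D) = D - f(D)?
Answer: -24307 + I*sqrt(3) ≈ -24307.0 + 1.732*I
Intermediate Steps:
l(D) = 9*D (l(D) = D - (-8)*D = D + 8*D = 9*D)
y = I*sqrt(3) (y = sqrt(-43*21 + 9*100) = sqrt(-903 + 900) = sqrt(-3) = I*sqrt(3) ≈ 1.732*I)
-24307 + y = -24307 + I*sqrt(3)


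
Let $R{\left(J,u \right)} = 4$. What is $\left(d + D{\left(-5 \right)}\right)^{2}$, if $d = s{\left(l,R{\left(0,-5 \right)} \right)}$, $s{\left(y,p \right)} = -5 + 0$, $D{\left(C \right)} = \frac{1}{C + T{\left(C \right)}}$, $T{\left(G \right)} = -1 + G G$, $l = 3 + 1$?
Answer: $\frac{8836}{361} \approx 24.476$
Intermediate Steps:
$l = 4$
$T{\left(G \right)} = -1 + G^{2}$
$D{\left(C \right)} = \frac{1}{-1 + C + C^{2}}$ ($D{\left(C \right)} = \frac{1}{C + \left(-1 + C^{2}\right)} = \frac{1}{-1 + C + C^{2}}$)
$s{\left(y,p \right)} = -5$
$d = -5$
$\left(d + D{\left(-5 \right)}\right)^{2} = \left(-5 + \frac{1}{-1 - 5 + \left(-5\right)^{2}}\right)^{2} = \left(-5 + \frac{1}{-1 - 5 + 25}\right)^{2} = \left(-5 + \frac{1}{19}\right)^{2} = \left(- \frac{94}{19}\right)^{2} = \frac{8836}{361}$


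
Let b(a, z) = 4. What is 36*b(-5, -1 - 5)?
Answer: 144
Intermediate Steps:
36*b(-5, -1 - 5) = 36*4 = 144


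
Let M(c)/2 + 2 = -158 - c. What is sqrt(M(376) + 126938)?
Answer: sqrt(125866) ≈ 354.78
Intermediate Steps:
M(c) = -320 - 2*c (M(c) = -4 + 2*(-158 - c) = -4 + (-316 - 2*c) = -320 - 2*c)
sqrt(M(376) + 126938) = sqrt((-320 - 2*376) + 126938) = sqrt((-320 - 752) + 126938) = sqrt(-1072 + 126938) = sqrt(125866)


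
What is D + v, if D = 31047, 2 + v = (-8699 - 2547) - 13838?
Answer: 5961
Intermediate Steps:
v = -25086 (v = -2 + ((-8699 - 2547) - 13838) = -2 + (-11246 - 13838) = -2 - 25084 = -25086)
D + v = 31047 - 25086 = 5961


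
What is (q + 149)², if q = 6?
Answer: 24025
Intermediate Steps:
(q + 149)² = (6 + 149)² = 155² = 24025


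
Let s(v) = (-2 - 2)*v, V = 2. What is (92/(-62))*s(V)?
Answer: 368/31 ≈ 11.871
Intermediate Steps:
s(v) = -4*v
(92/(-62))*s(V) = (92/(-62))*(-4*2) = (92*(-1/62))*(-8) = -46/31*(-8) = 368/31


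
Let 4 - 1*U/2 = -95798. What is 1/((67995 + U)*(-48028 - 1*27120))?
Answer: -1/19508345652 ≈ -5.1260e-11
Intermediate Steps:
U = 191604 (U = 8 - 2*(-95798) = 8 + 191596 = 191604)
1/((67995 + U)*(-48028 - 1*27120)) = 1/((67995 + 191604)*(-48028 - 1*27120)) = 1/(259599*(-48028 - 27120)) = (1/259599)/(-75148) = (1/259599)*(-1/75148) = -1/19508345652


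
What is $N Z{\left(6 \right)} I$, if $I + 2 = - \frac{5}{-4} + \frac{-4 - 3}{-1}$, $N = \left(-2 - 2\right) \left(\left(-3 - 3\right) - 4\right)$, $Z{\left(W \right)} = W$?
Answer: $1500$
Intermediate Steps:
$N = 40$ ($N = - 4 \left(-6 - 4\right) = \left(-4\right) \left(-10\right) = 40$)
$I = \frac{25}{4}$ ($I = -2 - \left(- \frac{5}{4} - \frac{-4 - 3}{-1}\right) = -2 - - \frac{33}{4} = -2 + \left(\frac{5}{4} + 7\right) = -2 + \frac{33}{4} = \frac{25}{4} \approx 6.25$)
$N Z{\left(6 \right)} I = 40 \cdot 6 \cdot \frac{25}{4} = 240 \cdot \frac{25}{4} = 1500$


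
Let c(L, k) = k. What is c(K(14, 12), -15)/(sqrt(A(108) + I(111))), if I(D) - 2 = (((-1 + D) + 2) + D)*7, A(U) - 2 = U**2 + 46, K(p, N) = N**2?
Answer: -sqrt(59)/59 ≈ -0.13019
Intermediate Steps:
A(U) = 48 + U**2 (A(U) = 2 + (U**2 + 46) = 2 + (46 + U**2) = 48 + U**2)
I(D) = 9 + 14*D (I(D) = 2 + (((-1 + D) + 2) + D)*7 = 2 + ((1 + D) + D)*7 = 2 + (1 + 2*D)*7 = 2 + (7 + 14*D) = 9 + 14*D)
c(K(14, 12), -15)/(sqrt(A(108) + I(111))) = -15/sqrt((48 + 108**2) + (9 + 14*111)) = -15/sqrt((48 + 11664) + (9 + 1554)) = -15/sqrt(11712 + 1563) = -15*sqrt(59)/885 = -sqrt(59)/59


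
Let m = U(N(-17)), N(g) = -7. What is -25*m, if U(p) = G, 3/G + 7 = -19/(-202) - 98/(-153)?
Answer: 2317950/193639 ≈ 11.970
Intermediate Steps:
G = -92718/193639 (G = 3/(-7 + (-19/(-202) - 98/(-153))) = 3/(-7 + (-19*(-1/202) - 98*(-1/153))) = 3/(-7 + (19/202 + 98/153)) = 3/(-7 + 22703/30906) = 3/(-193639/30906) = 3*(-30906/193639) = -92718/193639 ≈ -0.47882)
U(p) = -92718/193639
m = -92718/193639 ≈ -0.47882
-25*m = -25*(-92718/193639) = 2317950/193639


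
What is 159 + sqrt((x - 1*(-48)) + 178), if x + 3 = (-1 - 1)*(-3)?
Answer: 159 + sqrt(229) ≈ 174.13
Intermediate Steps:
x = 3 (x = -3 + (-1 - 1)*(-3) = -3 - 2*(-3) = -3 + 6 = 3)
159 + sqrt((x - 1*(-48)) + 178) = 159 + sqrt((3 - 1*(-48)) + 178) = 159 + sqrt((3 + 48) + 178) = 159 + sqrt(51 + 178) = 159 + sqrt(229)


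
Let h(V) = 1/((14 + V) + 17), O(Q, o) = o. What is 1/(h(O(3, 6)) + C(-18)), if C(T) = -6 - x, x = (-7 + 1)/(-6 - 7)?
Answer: -481/3095 ≈ -0.15541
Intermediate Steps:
x = 6/13 (x = -6/(-13) = -6*(-1/13) = 6/13 ≈ 0.46154)
C(T) = -84/13 (C(T) = -6 - 1*6/13 = -6 - 6/13 = -84/13)
h(V) = 1/(31 + V)
1/(h(O(3, 6)) + C(-18)) = 1/(1/(31 + 6) - 84/13) = 1/(1/37 - 84/13) = 1/(-3095/481) = -481/3095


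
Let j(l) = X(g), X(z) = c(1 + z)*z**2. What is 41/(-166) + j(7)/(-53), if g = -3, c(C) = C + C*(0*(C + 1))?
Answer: 815/8798 ≈ 0.092635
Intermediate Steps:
c(C) = C (c(C) = C + C*(0*(1 + C)) = C + C*0 = C + 0 = C)
X(z) = z**2*(1 + z) (X(z) = (1 + z)*z**2 = z**2*(1 + z))
j(l) = -18 (j(l) = (-3)**2*(1 - 3) = 9*(-2) = -18)
41/(-166) + j(7)/(-53) = 41/(-166) - 18/(-53) = 41*(-1/166) - 18*(-1/53) = -41/166 + 18/53 = 815/8798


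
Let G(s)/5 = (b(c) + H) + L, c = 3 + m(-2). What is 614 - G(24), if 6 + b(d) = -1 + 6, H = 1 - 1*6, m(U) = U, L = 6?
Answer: 614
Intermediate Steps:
H = -5 (H = 1 - 6 = -5)
c = 1 (c = 3 - 2 = 1)
b(d) = -1 (b(d) = -6 + (-1 + 6) = -6 + 5 = -1)
G(s) = 0 (G(s) = 5*((-1 - 5) + 6) = 5*(-6 + 6) = 5*0 = 0)
614 - G(24) = 614 - 1*0 = 614 + 0 = 614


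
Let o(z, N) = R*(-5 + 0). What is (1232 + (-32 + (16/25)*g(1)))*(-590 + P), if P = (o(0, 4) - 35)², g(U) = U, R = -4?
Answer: -2191168/5 ≈ -4.3823e+5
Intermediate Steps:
o(z, N) = 20 (o(z, N) = -4*(-5 + 0) = -4*(-5) = 20)
P = 225 (P = (20 - 35)² = (-15)² = 225)
(1232 + (-32 + (16/25)*g(1)))*(-590 + P) = (1232 + (-32 + (16/25)*1))*(-590 + 225) = (1232 + (-32 + (16*(1/25))*1))*(-365) = (1232 + (-32 + (16/25)*1))*(-365) = (1232 + (-32 + 16/25))*(-365) = (1232 - 784/25)*(-365) = (30016/25)*(-365) = -2191168/5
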